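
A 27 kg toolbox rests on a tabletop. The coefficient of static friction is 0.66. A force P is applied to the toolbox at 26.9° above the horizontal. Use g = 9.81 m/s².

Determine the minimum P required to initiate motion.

N = m g − P sin α (the pull lifts the toolbox).
At impending slip, P cos α = μ_s N = μ_s (m g − P sin α).
Solving: P (cos α + μ_s sin α) = μ_s m g → P = 0.66×265/(cos 26.9° + 0.66 sin 26.9°) = 175/1.19 = 147 N.

P ≈ 147 N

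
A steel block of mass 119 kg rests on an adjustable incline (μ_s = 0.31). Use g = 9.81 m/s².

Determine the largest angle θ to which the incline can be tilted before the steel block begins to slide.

At the slip threshold, m g sin θ = μ_s · m g cos θ, so tan θ = μ_s.
θ_max = arctan(0.31) = 17.2°.

θ_max ≈ 17.2°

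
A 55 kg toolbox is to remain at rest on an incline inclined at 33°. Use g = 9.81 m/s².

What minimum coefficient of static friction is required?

μ_s,min ≈ 0.649

At the slip threshold m g sin θ = μ_s m g cos θ, so μ_s,min = tan θ.
μ_s,min = tan 33° = 0.649.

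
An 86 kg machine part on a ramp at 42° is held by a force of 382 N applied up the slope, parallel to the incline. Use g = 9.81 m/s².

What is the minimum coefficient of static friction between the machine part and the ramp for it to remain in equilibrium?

μ_s,min ≈ 0.291

N = m g cos θ = 627 N.
Friction must make up the shortfall along the incline: f = m g sin θ − P = 564.5 − 382 = 182.5 N.
At the threshold f = μ_s N, so μ_s,min = 182.5/627 = 0.291.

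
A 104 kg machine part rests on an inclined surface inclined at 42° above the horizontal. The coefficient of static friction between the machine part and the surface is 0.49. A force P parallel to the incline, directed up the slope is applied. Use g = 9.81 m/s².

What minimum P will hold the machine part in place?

P_min ≈ 311 N

The machine part tends to slide down (tan θ > μ_s), so at the point of impending slip friction acts up-slope at its limit: f = μ_s N.
P is parallel to the surface, so N = m g cos θ = 758 N.
Along the incline: P + μ_s N = m g sin θ, so P = 683 − 0.49×758 = 311 N.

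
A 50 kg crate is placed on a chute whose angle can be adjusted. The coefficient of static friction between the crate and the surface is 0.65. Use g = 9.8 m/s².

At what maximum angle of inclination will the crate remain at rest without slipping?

θ_max ≈ 33°

At the slip threshold, m g sin θ = μ_s · m g cos θ, so tan θ = μ_s.
θ_max = arctan(0.65) = 33°.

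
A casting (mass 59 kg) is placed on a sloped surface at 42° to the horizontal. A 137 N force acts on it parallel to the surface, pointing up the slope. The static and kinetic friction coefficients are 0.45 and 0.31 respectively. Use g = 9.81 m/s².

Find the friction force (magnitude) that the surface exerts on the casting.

Normal force: N = m g cos θ = 59 × 9.81 × cos 42° = 430.1 N.
For equilibrium along the incline the friction force must supply f = m g sin θ − P = 387.3 − 137 = 250.3 N (positive meaning up-slope).
Maximum static friction available: μ_s N = 0.45 × 430.1 = 193.6 N.
|250.3| exceeds 193.6 N, so the casting slips down-slope; friction is kinetic, f = μ_k N = 0.31×430.1 = 133 N.

f ≈ 133 N (up the incline)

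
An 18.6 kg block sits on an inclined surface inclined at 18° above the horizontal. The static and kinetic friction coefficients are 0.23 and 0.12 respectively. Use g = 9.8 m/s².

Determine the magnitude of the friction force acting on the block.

f ≈ 20.8 N (up the incline)

The normal reaction is N = m g cos θ = 173.4 N.
Along the slope the weight component is m g sin θ = 56.33 N; friction must supply exactly this, acting up-slope.
Maximum static friction available: μ_s N = 0.23 × 173.4 = 39.87 N.
|56.33| exceeds 39.87 N, so the block slips down-slope; friction is kinetic, f = μ_k N = 0.12×173.4 = 20.8 N.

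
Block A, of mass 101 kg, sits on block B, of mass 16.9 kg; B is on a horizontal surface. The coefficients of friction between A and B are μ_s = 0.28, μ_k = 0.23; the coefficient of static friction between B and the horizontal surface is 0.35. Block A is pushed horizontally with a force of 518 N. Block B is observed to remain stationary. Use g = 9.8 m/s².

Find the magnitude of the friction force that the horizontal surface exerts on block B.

Between the blocks, N₁ = m_A g = 989.8 N.
So the A–B interface can sustain at most μ_s N₁ = 277.1 N of static friction.
Since P = 518 N > 277.1 N, A slides on B; the A–B friction is kinetic: f₁ = μ_k N₁ = 0.23×989.8 = 228 N.
By Newton's third law B feels 228 N forward from A. With B stationary, the floor's static friction on B balances it: f₂ = 228 N (well within μ_s(m_A+m_B)g = 404.4 N).

f ≈ 228 N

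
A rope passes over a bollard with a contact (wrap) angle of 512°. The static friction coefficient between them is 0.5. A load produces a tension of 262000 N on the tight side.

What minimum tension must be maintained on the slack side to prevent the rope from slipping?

Capstan equation at impending slip: T_tight/T_slack = e^{μβ}.
β = 512° = 8.936 rad; e^{μβ} = e^{0.5×8.936} = 87.19.
T_slack = T_tight / e^{μβ} = 262000 / 87.19 = 3010 N.

T_min ≈ 3010 N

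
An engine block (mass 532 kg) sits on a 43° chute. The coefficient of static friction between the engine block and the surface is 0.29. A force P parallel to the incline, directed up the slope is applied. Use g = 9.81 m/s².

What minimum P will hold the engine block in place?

The engine block tends to slide down (tan θ > μ_s), so at the point of impending slip friction acts up-slope at its limit: f = μ_s N.
P is parallel to the surface, so N = m g cos θ = 3820 N.
Along the incline: P + μ_s N = m g sin θ, so P = 3560 − 0.29×3820 = 2450 N.

P_min ≈ 2450 N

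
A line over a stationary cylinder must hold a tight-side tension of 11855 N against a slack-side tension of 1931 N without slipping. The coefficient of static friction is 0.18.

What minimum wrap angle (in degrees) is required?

β_min ≈ 578°

T₂/T₁ = e^{μβ} → β = ln(T₂/T₁)/μ.
β = ln(11855/1931)/0.18 = 1.815/0.18 = 10.08 rad.
In degrees: β = 10.08 × 180/π = 578°.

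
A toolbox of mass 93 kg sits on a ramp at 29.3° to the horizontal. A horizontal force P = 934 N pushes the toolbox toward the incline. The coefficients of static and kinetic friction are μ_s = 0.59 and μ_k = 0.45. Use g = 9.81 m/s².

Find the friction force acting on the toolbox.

f ≈ 368 N (down the incline)

Resolve perpendicular to the incline: N = m g cos θ + P sin θ = 93×9.81×cos 29.3° + 934×sin 29.3° = 1253 N.
Parallel to the incline: P cos θ − m g sin θ = 814.5 − 446.5 = 368 N; the friction needed to balance this is 368 N acting down the slope.
The limit of static friction is μ_s N = 739.1 N.
|f_req| = 368 ≤ 739.1 N → the toolbox is in equilibrium; friction equals the required value.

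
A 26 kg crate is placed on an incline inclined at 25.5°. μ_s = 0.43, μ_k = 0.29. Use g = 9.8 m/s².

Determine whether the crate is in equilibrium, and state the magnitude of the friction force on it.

f ≈ 66.7 N

N = m g cos θ = 230 N.
Down-slope weight component: m g sin θ = 110 N.
μ_s N = 98.9 N.
110 > 98.9 N, so it slides; kinetic friction f = μ_k N = 0.29×230 = 66.7 N.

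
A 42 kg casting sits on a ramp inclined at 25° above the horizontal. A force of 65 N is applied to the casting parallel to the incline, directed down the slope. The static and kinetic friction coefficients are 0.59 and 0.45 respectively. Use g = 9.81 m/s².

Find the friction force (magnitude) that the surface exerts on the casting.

The normal reaction is N = m g cos θ = 373.4 N.
Parallel to the incline, ΣF = 0 gives f = m g sin θ + P = 174.1 + 65 = 239.1 N (up-slope positive).
Static friction can supply at most μ_s N = 220.3 N.
|239.1| exceeds 220.3 N, so the casting slips down-slope; friction is kinetic, f = μ_k N = 0.45×373.4 = 168 N.

f ≈ 168 N (up the incline)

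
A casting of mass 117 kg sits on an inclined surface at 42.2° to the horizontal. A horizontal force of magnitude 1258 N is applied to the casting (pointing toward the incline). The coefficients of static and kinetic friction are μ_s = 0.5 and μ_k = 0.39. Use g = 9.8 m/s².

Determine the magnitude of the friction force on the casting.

f ≈ 162 N (down the incline)

The horizontal push has a component P sin θ into the surface, so N = m g cos θ + P sin θ = 849.4 + 845 = 1694 N.
Along the incline, the net driving force (taking up-slope positive) is P cos θ − m g sin θ = 931.9 − 770.2 = 161.7 N, so equilibrium requires friction f = -161.7 N (down-slope).
Maximum static friction: μ_s N = 0.5 × 1694 = 847.2 N.
Since 161.7 N is within the 847.2 N limit, the casting stays put and friction is exactly 162 N.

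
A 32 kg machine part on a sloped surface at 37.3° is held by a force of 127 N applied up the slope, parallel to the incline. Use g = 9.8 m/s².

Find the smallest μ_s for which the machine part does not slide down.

N = m g cos θ = 249.5 N.
Friction must make up the shortfall along the incline: f = m g sin θ − P = 190 − 127 = 63.04 N.
At the threshold f = μ_s N, so μ_s,min = 63.04/249.5 = 0.253.

μ_s,min ≈ 0.253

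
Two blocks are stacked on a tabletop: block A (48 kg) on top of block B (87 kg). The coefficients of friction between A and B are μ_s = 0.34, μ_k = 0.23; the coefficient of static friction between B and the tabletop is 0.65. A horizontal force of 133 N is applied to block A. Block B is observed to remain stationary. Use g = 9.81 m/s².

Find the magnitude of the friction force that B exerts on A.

f ≈ 133 N

Between the blocks, N₁ = m_A g = 470.9 N.
Maximum static friction on A from B: μ_s N₁ = 0.34×470.9 = 160.1 N.
P = 133 N is within that limit, so A and B move together (both at rest); the A–B friction is simply f₁ = P = 133 N.
By Newton's third law B feels 133 N forward from A. With B stationary, the floor's static friction on B balances it: f₂ = 133 N (well within μ_s(m_A+m_B)g = 860.8 N).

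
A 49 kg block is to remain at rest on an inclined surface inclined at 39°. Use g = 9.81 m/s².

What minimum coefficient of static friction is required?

μ_s,min ≈ 0.81

At the slip threshold m g sin θ = μ_s m g cos θ, so μ_s,min = tan θ.
μ_s,min = tan 39° = 0.81.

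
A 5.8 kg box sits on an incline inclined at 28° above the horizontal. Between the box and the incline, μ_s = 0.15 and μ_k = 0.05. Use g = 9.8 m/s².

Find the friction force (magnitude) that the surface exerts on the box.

f ≈ 2.51 N (up the incline)

The normal reaction is N = m g cos θ = 50.19 N.
For equilibrium along the incline, friction must balance the weight component: f = m g sin θ = 26.68 N up the slope.
The static-friction ceiling is μ_s N = 0.15 × 50.19 = 7.528 N.
Since |26.68| > 7.528 N, static friction cannot hold it; the box slides down the incline and kinetic friction applies: f = μ_k N = 0.05 × 50.19 = 2.51 N.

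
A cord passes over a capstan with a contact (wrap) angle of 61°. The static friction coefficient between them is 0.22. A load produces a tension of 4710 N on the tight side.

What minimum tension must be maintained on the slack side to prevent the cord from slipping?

Capstan equation at impending slip: T_tight/T_slack = e^{μβ}.
β = 61° = 1.065 rad; e^{μβ} = e^{0.22×1.065} = 1.264.
T_slack = T_tight / e^{μβ} = 4710 / 1.264 = 3730 N.

T_min ≈ 3730 N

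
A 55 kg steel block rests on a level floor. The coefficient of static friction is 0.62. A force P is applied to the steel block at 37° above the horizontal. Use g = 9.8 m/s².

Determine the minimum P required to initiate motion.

P ≈ 285 N

N = m g − P sin α (the pull lifts the steel block).
At impending slip, P cos α = μ_s N = μ_s (m g − P sin α).
Solving: P (cos α + μ_s sin α) = μ_s m g → P = 0.62×539/(cos 37° + 0.62 sin 37°) = 334/1.172 = 285 N.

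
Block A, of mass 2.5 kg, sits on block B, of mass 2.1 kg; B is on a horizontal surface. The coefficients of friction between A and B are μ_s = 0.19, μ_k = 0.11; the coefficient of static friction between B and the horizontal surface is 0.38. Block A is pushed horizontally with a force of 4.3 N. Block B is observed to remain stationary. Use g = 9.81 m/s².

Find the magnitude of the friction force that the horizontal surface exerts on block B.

f ≈ 4.3 N

The normal force B exerts on A is simply A's weight, N₁ = 24.53 N.
So the A–B interface can sustain at most μ_s N₁ = 4.66 N of static friction.
Since P = 4.3 N ≤ 4.66 N, A does not slip on B; friction on A equals P = 4.3 N.
B experiences an equal 4.3 N forward from A (third law). B is in equilibrium, so the floor supplies f₂ = 4.3 N of static friction (limit μ_s(m_A+m_B)g = 17.15 N, not exceeded).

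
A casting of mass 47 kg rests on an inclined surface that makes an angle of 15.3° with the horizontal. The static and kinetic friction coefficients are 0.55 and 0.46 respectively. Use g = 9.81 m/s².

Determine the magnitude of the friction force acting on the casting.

f ≈ 122 N (up the incline)

The normal reaction is N = m g cos θ = 444.7 N.
Along the slope the weight component is m g sin θ = 121.7 N; friction must supply exactly this, acting up-slope.
Static friction can supply at most μ_s N = 244.6 N.
Since |121.7| ≤ 244.6 N, no slip — friction simply equals what equilibrium demands.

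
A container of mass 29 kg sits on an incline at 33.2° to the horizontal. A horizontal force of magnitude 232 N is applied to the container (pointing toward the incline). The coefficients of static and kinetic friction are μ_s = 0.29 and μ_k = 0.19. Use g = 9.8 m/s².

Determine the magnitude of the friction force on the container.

f ≈ 38.5 N (down the incline)

The horizontal push has a component P sin θ into the surface, so N = m g cos θ + P sin θ = 237.8 + 127 = 364.8 N.
Along the incline, the net driving force (taking up-slope positive) is P cos θ − m g sin θ = 194.1 − 155.6 = 38.51 N, so equilibrium requires friction f = -38.51 N (down-slope).
The limit of static friction is μ_s N = 105.8 N.
|f_req| = 38.51 ≤ 105.8 N → the container is in equilibrium; friction equals the required value.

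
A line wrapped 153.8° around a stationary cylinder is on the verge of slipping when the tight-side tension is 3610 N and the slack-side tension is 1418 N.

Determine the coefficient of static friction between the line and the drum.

μ ≈ 0.348

T₂/T₁ = e^{μβ} → μ = ln(T₂/T₁)/β.
β = 153.8° = 2.684 rad.
μ = ln(3610/1418)/2.684 = ln(2.546)/2.684 = 0.348.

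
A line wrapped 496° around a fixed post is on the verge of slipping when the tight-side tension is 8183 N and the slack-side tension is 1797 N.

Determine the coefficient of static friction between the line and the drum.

μ ≈ 0.175

T₂/T₁ = e^{μβ} → μ = ln(T₂/T₁)/β.
β = 496° = 8.657 rad.
μ = ln(8183/1797)/8.657 = ln(4.554)/8.657 = 0.175.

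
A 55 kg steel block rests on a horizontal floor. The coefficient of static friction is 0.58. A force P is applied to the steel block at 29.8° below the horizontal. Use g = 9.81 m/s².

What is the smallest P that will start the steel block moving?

N = m g + P sin α (the push presses the steel block into the horizontal floor).
At impending slip, P cos α = μ_s N = μ_s (m g + P sin α).
Solving: P (cos α − μ_s sin α) = μ_s m g → P = 0.58×540/(cos 29.8° − 0.58 sin 29.8°) = 313/0.5795 = 540 N.

P ≈ 540 N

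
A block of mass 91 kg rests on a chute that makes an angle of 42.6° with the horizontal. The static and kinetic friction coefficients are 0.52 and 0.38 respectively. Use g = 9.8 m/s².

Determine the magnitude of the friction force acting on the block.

f ≈ 249 N (up the incline)

The normal reaction is N = m g cos θ = 656.5 N.
For equilibrium along the incline, friction must balance the weight component: f = m g sin θ = 603.6 N up the slope.
Static friction can supply at most μ_s N = 341.4 N.
|603.6| exceeds 341.4 N, so the block slips down-slope; friction is kinetic, f = μ_k N = 0.38×656.5 = 249 N.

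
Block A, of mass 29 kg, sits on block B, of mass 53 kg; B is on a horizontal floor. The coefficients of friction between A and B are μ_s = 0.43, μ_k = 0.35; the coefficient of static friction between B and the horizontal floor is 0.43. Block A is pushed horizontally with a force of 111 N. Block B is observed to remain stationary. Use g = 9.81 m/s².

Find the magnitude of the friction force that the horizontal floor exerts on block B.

The normal force B exerts on A is simply A's weight, N₁ = 284.5 N.
Maximum static friction on A from B: μ_s N₁ = 0.43×284.5 = 122.3 N.
P = 111 N is within that limit, so A and B move together (both at rest); the A–B friction is simply f₁ = P = 111 N.
By Newton's third law B feels 111 N forward from A. With B stationary, the floor's static friction on B balances it: f₂ = 111 N (well within μ_s(m_A+m_B)g = 345.9 N).

f ≈ 111 N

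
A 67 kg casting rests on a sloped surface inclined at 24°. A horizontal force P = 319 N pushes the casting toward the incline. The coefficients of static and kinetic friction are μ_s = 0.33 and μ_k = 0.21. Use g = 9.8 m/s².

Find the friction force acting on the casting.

The horizontal push has a component P sin θ into the surface, so N = m g cos θ + P sin θ = 599.8 + 129.7 = 729.6 N.
Parallel to the incline: P cos θ − m g sin θ = 291.4 − 267.1 = 24.36 N; the friction needed to balance this is 24.36 N acting down the slope.
The limit of static friction is μ_s N = 240.8 N.
|f_req| = 24.36 ≤ 240.8 N → the casting is in equilibrium; friction equals the required value.

f ≈ 24.4 N (down the incline)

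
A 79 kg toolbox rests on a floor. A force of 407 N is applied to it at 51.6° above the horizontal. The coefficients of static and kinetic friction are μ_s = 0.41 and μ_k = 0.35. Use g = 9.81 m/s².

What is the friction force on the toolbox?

f ≈ 160 N

The vertical component of P reduces the normal force: N = m g − P sin α = 775 − 319 = 456 N.
Horizontally, friction must balance P cos α = 252.8 N.
The static-friction limit is μ_s N = 187 N.
The required friction exceeds μ_s N, so the toolbox moves and f = μ_k N = 160 N.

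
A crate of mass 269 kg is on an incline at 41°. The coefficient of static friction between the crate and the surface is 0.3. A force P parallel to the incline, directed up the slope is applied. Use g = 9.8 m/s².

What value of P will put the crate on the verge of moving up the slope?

P ≈ 2330 N

At impending motion up the slope, friction acts down-slope at its limit: f = μ_s N.
P is parallel to the surface, so N = m g cos θ = 1990 N.
Along the incline: P = m g sin θ + μ_s N = 1730 + 0.3×1990 = 2330 N.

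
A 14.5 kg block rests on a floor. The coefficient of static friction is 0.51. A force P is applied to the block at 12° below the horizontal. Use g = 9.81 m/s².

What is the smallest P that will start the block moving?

P ≈ 83.2 N

N = m g + P sin α (the push presses the block into the floor).
At impending slip, P cos α = μ_s N = μ_s (m g + P sin α).
Solving: P (cos α − μ_s sin α) = μ_s m g → P = 0.51×142/(cos 12° − 0.51 sin 12°) = 72.5/0.8721 = 83.2 N.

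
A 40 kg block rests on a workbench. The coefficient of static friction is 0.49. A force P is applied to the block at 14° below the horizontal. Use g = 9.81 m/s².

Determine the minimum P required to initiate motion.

N = m g + P sin α (the push presses the block into the workbench).
At impending slip, P cos α = μ_s N = μ_s (m g + P sin α).
Solving: P (cos α − μ_s sin α) = μ_s m g → P = 0.49×392/(cos 14° − 0.49 sin 14°) = 192/0.8518 = 226 N.

P ≈ 226 N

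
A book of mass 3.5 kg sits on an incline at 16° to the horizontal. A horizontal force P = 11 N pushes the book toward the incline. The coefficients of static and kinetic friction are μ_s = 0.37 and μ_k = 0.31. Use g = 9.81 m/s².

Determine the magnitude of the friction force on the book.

Normal direction: N = m g cos θ + P sin θ = 36.04 N.
Along the incline, the net driving force (taking up-slope positive) is P cos θ − m g sin θ = 10.57 − 9.464 = 1.11 N, so equilibrium requires friction f = -1.11 N (down-slope).
The limit of static friction is μ_s N = 13.33 N.
Since 1.11 N is within the 13.33 N limit, the book stays put and friction is exactly 1.11 N.

f ≈ 1.11 N (down the incline)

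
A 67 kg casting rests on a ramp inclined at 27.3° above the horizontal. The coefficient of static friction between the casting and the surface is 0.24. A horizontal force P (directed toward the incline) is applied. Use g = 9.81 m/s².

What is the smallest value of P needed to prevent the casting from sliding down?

The casting tends to slide down (tan θ > μ_s), so at the point of impending slip friction acts up-slope at its limit: f = μ_s N.
Perpendicular to the incline: N = m g cos θ + P sin θ.
Along the incline: P cos θ + μ_s N = m g sin θ, i.e. P cos θ + μ_s (m g cos θ + P sin θ) = m g sin θ.
Solving, P (cos θ + μ_s sin θ) = m g (sin θ − μ_s cos θ), so P = 657×0.2454/0.9987 = 161 N.

P_min ≈ 161 N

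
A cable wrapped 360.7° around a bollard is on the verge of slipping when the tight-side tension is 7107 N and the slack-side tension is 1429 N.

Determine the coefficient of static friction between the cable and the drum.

μ ≈ 0.255

T₂/T₁ = e^{μβ} → μ = ln(T₂/T₁)/β.
β = 360.7° = 6.295 rad.
μ = ln(7107/1429)/6.295 = ln(4.973)/6.295 = 0.255.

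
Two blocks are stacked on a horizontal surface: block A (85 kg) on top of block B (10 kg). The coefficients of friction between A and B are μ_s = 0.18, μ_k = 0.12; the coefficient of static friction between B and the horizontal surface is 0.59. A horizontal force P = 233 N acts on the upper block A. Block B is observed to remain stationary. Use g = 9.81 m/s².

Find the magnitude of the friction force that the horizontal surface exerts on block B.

Normal force at the A–B interface: N₁ = m_A g = 833.9 N.
Maximum static friction on A from B: μ_s N₁ = 0.18×833.9 = 150.1 N.
P = 233 N exceeds that limit, so A slips over B and the interface friction becomes kinetic: f₁ = μ_k N₁ = 0.12×833.9 = 100 N.
B experiences an equal 100 N forward from A (third law). B is in equilibrium, so the floor supplies f₂ = 100 N of static friction (limit μ_s(m_A+m_B)g = 549.9 N, not exceeded).

f ≈ 100 N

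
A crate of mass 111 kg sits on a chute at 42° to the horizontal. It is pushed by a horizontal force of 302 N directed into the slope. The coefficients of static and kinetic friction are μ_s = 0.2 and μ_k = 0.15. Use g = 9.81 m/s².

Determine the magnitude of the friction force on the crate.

Normal direction: N = m g cos θ + P sin θ = 1011 N.
Parallel to the incline: P cos θ − m g sin θ = 224.4 − 728.6 = -504.2 N; the friction needed to balance this is 504.2 N acting up the slope.
Maximum static friction: μ_s N = 0.2 × 1011 = 202.3 N.
The required 504.2 N exceeds the static limit, so the crate slides down-slope and f = μ_k N = 0.15×1011 = 152 N.

f ≈ 152 N (up the incline)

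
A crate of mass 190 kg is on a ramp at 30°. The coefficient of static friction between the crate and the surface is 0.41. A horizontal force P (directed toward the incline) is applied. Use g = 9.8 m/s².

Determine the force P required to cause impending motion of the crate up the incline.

P ≈ 2410 N

At impending motion up the slope, friction acts down-slope at its limit: f = μ_s N.
Perpendicular to the incline: N = m g cos θ + P sin θ.
Along the incline: P cos θ = m g sin θ + μ_s N = m g sin θ + μ_s (m g cos θ + P sin θ).
Solving, P (cos θ − μ_s sin θ) = m g (sin θ + μ_s cos θ), so P = 190×9.8×(sin 30° + 0.41 cos 30°)/(cos 30° − 0.41 sin 30°) = 1860×0.8551/0.661 = 2410 N.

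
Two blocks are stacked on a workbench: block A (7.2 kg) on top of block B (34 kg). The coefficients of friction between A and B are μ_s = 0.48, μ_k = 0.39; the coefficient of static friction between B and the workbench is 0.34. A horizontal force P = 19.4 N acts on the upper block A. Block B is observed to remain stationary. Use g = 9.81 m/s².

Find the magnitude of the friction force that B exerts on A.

The normal force B exerts on A is simply A's weight, N₁ = 70.63 N.
So the A–B interface can sustain at most μ_s N₁ = 33.9 N of static friction.
Since P = 19.4 N ≤ 33.9 N, A does not slip on B; friction on A equals P = 19.4 N.
B experiences an equal 19.4 N forward from A (third law). B is in equilibrium, so the floor supplies f₂ = 19.4 N of static friction (limit μ_s(m_A+m_B)g = 137.4 N, not exceeded).

f ≈ 19.4 N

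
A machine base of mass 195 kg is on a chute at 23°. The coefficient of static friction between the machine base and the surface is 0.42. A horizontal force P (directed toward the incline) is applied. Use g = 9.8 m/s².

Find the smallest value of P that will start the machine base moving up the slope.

P ≈ 1960 N

At impending motion up the slope, friction acts down-slope at its limit: f = μ_s N.
Perpendicular to the incline: N = m g cos θ + P sin θ.
Along the incline: P cos θ = m g sin θ + μ_s N = m g sin θ + μ_s (m g cos θ + P sin θ).
Solving, P (cos θ − μ_s sin θ) = m g (sin θ + μ_s cos θ), so P = 195×9.8×(sin 23° + 0.42 cos 23°)/(cos 23° − 0.42 sin 23°) = 1910×0.7773/0.7564 = 1960 N.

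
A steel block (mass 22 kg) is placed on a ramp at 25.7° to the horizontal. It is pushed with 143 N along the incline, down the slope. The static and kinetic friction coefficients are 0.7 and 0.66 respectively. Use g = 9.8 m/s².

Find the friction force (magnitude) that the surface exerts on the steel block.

Perpendicular to the surface, N = m g cos θ = 22·9.8·cos 25.7° = 194.3 N.
For equilibrium along the incline the friction force must supply f = m g sin θ + P = 93.5 + 143 = 236.5 N (positive meaning up-slope).
The static-friction ceiling is μ_s N = 0.7 × 194.3 = 136 N.
|236.5| exceeds 136 N, so the steel block slips down-slope; friction is kinetic, f = μ_k N = 0.66×194.3 = 128 N.

f ≈ 128 N (up the incline)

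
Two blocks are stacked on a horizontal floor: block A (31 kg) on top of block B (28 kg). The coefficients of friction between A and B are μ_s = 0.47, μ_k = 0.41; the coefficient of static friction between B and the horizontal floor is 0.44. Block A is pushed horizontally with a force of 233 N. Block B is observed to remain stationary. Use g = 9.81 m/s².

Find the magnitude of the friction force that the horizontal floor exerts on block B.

Normal force at the A–B interface: N₁ = m_A g = 304.1 N.
So the A–B interface can sustain at most μ_s N₁ = 142.9 N of static friction.
P = 233 N exceeds that limit, so A slips over B and the interface friction becomes kinetic: f₁ = μ_k N₁ = 0.41×304.1 = 125 N.
By Newton's third law B feels 125 N forward from A. With B stationary, the floor's static friction on B balances it: f₂ = 125 N (well within μ_s(m_A+m_B)g = 254.7 N).

f ≈ 125 N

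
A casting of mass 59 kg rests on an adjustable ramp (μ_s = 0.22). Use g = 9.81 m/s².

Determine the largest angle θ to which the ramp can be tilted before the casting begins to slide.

At the slip threshold, m g sin θ = μ_s · m g cos θ, so tan θ = μ_s.
θ_max = arctan(0.22) = 12.4°.

θ_max ≈ 12.4°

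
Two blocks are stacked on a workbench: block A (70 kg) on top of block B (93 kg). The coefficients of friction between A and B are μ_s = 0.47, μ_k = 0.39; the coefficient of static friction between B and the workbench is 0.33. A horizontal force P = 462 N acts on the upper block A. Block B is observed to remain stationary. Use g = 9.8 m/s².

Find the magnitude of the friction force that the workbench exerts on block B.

Between the blocks, N₁ = m_A g = 686 N.
So the A–B interface can sustain at most μ_s N₁ = 322.4 N of static friction.
P = 462 N exceeds that limit, so A slips over B and the interface friction becomes kinetic: f₁ = μ_k N₁ = 0.39×686 = 268 N.
By Newton's third law B feels 268 N forward from A. With B stationary, the floor's static friction on B balances it: f₂ = 268 N (well within μ_s(m_A+m_B)g = 527.1 N).

f ≈ 268 N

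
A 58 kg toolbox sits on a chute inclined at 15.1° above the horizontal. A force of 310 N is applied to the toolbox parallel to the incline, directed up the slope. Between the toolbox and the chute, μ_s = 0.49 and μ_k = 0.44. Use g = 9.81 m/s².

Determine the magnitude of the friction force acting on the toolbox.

The normal reaction is N = m g cos θ = 549.3 N.
Parallel to the incline, ΣF = 0 gives f = m g sin θ − P = 148.2 − 310 = -161.8 N (up-slope positive).
Maximum static friction available: μ_s N = 0.49 × 549.3 = 269.2 N.
Since |-161.8| ≤ 269.2 N, the toolbox remains in static equilibrium and friction takes exactly the required value.

f ≈ 162 N (down the incline)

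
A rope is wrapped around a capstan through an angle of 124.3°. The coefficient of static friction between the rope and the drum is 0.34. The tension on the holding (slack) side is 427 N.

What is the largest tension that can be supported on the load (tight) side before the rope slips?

At impending slip the capstan equation gives T₂/T₁ = e^{μβ} with β in radians.
β = 124.3° × π/180 = 2.169 rad.
e^{μβ} = e^{0.34×2.169} = 2.091.
T₂ = T₁ · e^{μβ} = 427 × 2.091 = 893 N.

T_max ≈ 893 N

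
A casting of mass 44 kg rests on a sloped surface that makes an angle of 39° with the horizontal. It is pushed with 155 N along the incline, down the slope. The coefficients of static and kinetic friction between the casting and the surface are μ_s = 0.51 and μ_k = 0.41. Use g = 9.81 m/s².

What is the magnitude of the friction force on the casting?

Normal force: N = m g cos θ = 44 × 9.81 × cos 39° = 335.4 N.
Parallel to the incline, ΣF = 0 gives f = m g sin θ + P = 271.6 + 155 = 426.6 N (up-slope positive).
The static-friction ceiling is μ_s N = 0.51 × 335.4 = 171.1 N.
|426.6| exceeds 171.1 N, so the casting slips down-slope; friction is kinetic, f = μ_k N = 0.41×335.4 = 138 N.

f ≈ 138 N (up the incline)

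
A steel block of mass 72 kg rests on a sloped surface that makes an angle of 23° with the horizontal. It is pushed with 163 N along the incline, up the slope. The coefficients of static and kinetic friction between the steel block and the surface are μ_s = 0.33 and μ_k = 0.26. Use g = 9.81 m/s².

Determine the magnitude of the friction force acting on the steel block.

f ≈ 113 N (up the incline)

Perpendicular to the surface, N = m g cos θ = 72·9.81·cos 23° = 650.2 N.
The friction needed for equilibrium is m g sin θ − P = 276 − 163 = 113 N, measured positive up-slope.
Static friction can supply at most μ_s N = 214.6 N.
Since |113| ≤ 214.6 N, the steel block remains in static equilibrium and friction takes exactly the required value.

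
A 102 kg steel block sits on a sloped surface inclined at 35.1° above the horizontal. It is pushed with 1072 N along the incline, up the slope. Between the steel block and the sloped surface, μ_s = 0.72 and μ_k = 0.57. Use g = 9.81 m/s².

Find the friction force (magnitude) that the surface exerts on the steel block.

f ≈ 497 N (down the incline)

Normal force: N = m g cos θ = 102 × 9.81 × cos 35.1° = 818.7 N.
The friction needed for equilibrium is m g sin θ − P = 575.4 − 1072 = -496.6 N, measured positive up-slope.
Static friction can supply at most μ_s N = 589.4 N.
Since |-496.6| ≤ 589.4 N, static friction is sufficient; f equals the required value, not μ_s N.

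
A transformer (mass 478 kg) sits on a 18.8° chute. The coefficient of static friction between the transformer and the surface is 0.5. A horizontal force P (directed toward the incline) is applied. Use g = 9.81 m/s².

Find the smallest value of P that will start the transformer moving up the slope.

P ≈ 4750 N

At impending motion up the slope, friction acts down-slope at its limit: f = μ_s N.
Perpendicular to the incline: N = m g cos θ + P sin θ.
Along the incline: P cos θ = m g sin θ + μ_s N = m g sin θ + μ_s (m g cos θ + P sin θ).
Solving, P (cos θ − μ_s sin θ) = m g (sin θ + μ_s cos θ), so P = 478×9.81×(sin 18.8° + 0.5 cos 18.8°)/(cos 18.8° − 0.5 sin 18.8°) = 4690×0.7956/0.7855 = 4750 N.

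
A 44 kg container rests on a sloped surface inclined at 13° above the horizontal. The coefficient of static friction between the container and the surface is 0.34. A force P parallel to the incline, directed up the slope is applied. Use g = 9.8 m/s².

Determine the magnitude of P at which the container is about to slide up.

P ≈ 240 N

At impending motion up the slope, friction acts down-slope at its limit: f = μ_s N.
P is parallel to the surface, so N = m g cos θ = 420 N.
Along the incline: P = m g sin θ + μ_s N = 97 + 0.34×420 = 240 N.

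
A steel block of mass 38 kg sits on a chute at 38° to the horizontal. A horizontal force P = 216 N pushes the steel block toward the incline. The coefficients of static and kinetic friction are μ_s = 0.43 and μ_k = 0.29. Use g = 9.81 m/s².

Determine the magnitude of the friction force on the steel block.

The horizontal push has a component P sin θ into the surface, so N = m g cos θ + P sin θ = 293.8 + 133 = 426.7 N.
Along the incline, the net driving force (taking up-slope positive) is P cos θ − m g sin θ = 170.2 − 229.5 = -59.3 N, so equilibrium requires friction f = 59.3 N (up-slope).
The limit of static friction is μ_s N = 183.5 N.
Since 59.3 N is within the 183.5 N limit, the steel block stays put and friction is exactly 59.3 N.

f ≈ 59.3 N (up the incline)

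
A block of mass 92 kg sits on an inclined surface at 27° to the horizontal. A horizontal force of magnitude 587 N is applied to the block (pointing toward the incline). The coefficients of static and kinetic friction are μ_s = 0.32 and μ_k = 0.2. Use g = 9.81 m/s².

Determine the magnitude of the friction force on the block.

Normal direction: N = m g cos θ + P sin θ = 1071 N.
Along the incline, the net driving force (taking up-slope positive) is P cos θ − m g sin θ = 523 − 409.7 = 113.3 N, so equilibrium requires friction f = -113.3 N (down-slope).
The limit of static friction is μ_s N = 342.6 N.
Since 113.3 N is within the 342.6 N limit, the block stays put and friction is exactly 113 N.

f ≈ 113 N (down the incline)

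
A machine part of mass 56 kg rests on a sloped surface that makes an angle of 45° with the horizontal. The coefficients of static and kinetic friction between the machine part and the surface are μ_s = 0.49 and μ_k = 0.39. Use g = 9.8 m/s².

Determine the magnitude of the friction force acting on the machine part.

f ≈ 151 N (up the incline)

Perpendicular to the surface, N = m g cos θ = 56·9.8·cos 45° = 388.1 N.
For equilibrium along the incline, friction must balance the weight component: f = m g sin θ = 388.1 N up the slope.
Static friction can supply at most μ_s N = 190.1 N.
Since |388.1| > 190.1 N, static friction cannot hold it; the machine part slides down the incline and kinetic friction applies: f = μ_k N = 0.39 × 388.1 = 151 N.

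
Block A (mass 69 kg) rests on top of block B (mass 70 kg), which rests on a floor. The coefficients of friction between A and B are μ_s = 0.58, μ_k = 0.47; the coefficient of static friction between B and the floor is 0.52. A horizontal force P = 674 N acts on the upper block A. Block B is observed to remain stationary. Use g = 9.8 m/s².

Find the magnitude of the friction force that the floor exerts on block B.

Normal force at the A–B interface: N₁ = m_A g = 676.2 N.
So the A–B interface can sustain at most μ_s N₁ = 392.2 N of static friction.
Since P = 674 N > 392.2 N, A slides on B; the A–B friction is kinetic: f₁ = μ_k N₁ = 0.47×676.2 = 318 N.
B experiences an equal 318 N forward from A (third law). B is in equilibrium, so the floor supplies f₂ = 318 N of static friction (limit μ_s(m_A+m_B)g = 708.3 N, not exceeded).

f ≈ 318 N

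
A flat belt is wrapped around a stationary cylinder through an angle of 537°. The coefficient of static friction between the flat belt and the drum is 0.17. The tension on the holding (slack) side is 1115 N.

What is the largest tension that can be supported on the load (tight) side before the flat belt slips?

T_max ≈ 5490 N

At impending slip the capstan equation gives T₂/T₁ = e^{μβ} with β in radians.
β = 537° × π/180 = 9.372 rad.
e^{μβ} = e^{0.17×9.372} = 4.92.
T₂ = T₁ · e^{μβ} = 1115 × 4.92 = 5490 N.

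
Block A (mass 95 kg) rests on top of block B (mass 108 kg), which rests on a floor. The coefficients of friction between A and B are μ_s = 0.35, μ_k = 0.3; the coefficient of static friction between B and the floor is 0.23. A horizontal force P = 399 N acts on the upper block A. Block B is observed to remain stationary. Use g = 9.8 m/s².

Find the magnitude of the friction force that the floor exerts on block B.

f ≈ 279 N

The normal force B exerts on A is simply A's weight, N₁ = 931 N.
So the A–B interface can sustain at most μ_s N₁ = 325.9 N of static friction.
Since P = 399 N > 325.9 N, A slides on B; the A–B friction is kinetic: f₁ = μ_k N₁ = 0.3×931 = 279 N.
By Newton's third law B feels 279 N forward from A. With B stationary, the floor's static friction on B balances it: f₂ = 279 N (well within μ_s(m_A+m_B)g = 457.6 N).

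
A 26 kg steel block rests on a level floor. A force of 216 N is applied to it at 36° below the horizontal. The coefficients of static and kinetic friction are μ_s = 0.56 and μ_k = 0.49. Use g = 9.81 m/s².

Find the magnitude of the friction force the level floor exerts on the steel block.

f ≈ 175 N

The vertical component of P adds to the normal force: N = m g + P sin α = 255.1 + 127 = 382 N.
For equilibrium, f = P cos α = 216×cos 36° = 174.7 N.
μ_s N = 0.56 × 382 = 213.9 N.
174.7 ≤ 213.9 N → static; friction equals the required 175 N.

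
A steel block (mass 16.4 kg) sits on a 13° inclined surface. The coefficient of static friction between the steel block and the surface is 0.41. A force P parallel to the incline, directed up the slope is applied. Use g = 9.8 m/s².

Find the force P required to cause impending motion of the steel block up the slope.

At impending motion up the slope, friction acts down-slope at its limit: f = μ_s N.
P is parallel to the surface, so N = m g cos θ = 157 N.
Along the incline: P = m g sin θ + μ_s N = 36.2 + 0.41×157 = 100 N.

P ≈ 100 N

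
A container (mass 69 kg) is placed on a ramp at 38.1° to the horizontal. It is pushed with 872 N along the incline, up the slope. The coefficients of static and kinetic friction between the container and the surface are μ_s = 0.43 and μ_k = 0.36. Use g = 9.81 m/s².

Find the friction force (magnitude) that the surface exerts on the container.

f ≈ 192 N (down the incline)

Normal force: N = m g cos θ = 69 × 9.81 × cos 38.1° = 532.7 N.
The friction needed for equilibrium is m g sin θ − P = 417.7 − 872 = -454.3 N, measured positive up-slope.
The static-friction ceiling is μ_s N = 0.43 × 532.7 = 229 N.
Since |-454.3| > 229 N, static friction cannot hold it; the container slides up the incline and kinetic friction applies: f = μ_k N = 0.36 × 532.7 = 192 N.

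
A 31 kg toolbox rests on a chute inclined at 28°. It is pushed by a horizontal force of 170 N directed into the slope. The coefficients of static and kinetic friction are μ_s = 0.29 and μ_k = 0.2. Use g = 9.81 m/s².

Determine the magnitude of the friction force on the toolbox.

Normal direction: N = m g cos θ + P sin θ = 348.3 N.
Along the incline, the net driving force (taking up-slope positive) is P cos θ − m g sin θ = 150.1 − 142.8 = 7.33 N, so equilibrium requires friction f = -7.33 N (down-slope).
Maximum static friction: μ_s N = 0.29 × 348.3 = 101 N.
|f_req| = 7.33 ≤ 101 N → the toolbox is in equilibrium; friction equals the required value.

f ≈ 7.33 N (down the incline)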